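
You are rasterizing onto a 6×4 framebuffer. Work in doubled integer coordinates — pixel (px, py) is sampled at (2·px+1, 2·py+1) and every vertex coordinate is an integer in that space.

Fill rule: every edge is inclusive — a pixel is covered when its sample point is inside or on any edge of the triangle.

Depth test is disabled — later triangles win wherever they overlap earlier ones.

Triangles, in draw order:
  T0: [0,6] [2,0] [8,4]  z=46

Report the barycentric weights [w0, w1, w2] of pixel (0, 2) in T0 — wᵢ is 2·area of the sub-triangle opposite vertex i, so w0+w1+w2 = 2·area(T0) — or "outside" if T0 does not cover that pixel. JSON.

T0:
  2·area = 44
  edge (0, 6)→(2, 0): d=(2,-6) inclusive
  edge (2, 0)→(8, 4): d=(6,4) inclusive
  edge (8, 4)→(0, 6): d=(-8,2) inclusive
    (1,0)@(3, 1): e=[8,2,34] → █
    (2,0)@(5, 1): e=[20,-6,30] → ·
    (0,1)@(1, 3): e=[0,22,22] → █  [on edge]
    (2,1)@(5, 3): e=[24,6,14] → █
    (3,1)@(7, 3): e=[36,-2,10] → ·
    (0,2)@(1, 5): e=[4,34,6] → █
    (2,2)@(5, 5): e=[28,18,-2] → ·
    (0,3)@(1, 7): e=[8,46,-10] → ·
    (1,3)@(3, 7): e=[20,38,-14] → ·
  covered (6 px):
    · █ · · · ·
    █ █ █ · · ·
    █ █ · · · ·
    · · · · · ·

Final: [34,6,4]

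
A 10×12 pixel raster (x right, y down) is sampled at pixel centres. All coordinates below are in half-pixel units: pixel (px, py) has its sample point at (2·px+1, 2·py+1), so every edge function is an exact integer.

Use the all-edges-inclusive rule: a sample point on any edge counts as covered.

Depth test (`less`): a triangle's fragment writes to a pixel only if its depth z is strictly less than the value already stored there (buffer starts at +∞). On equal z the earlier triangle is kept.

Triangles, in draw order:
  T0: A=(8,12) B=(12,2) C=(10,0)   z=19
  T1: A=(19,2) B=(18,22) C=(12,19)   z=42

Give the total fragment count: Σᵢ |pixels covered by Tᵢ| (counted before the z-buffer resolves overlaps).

T0:
  2·area = 28  (B↔C swapped to make it positive)
  edge (8, 12)→(10, 0): d=(2,-12) inclusive
  edge (10, 0)→(12, 2): d=(2,2) inclusive
  edge (12, 2)→(8, 12): d=(-4,10) inclusive
    (5,0)@(11, 1): e=[14,0,14] → X  [on edge]
    (6,0)@(13, 1): e=[38,-4,-6] → .
    (5,1)@(11, 3): e=[18,4,6] → X
    (6,1)@(13, 3): e=[42,0,-14] → .  [on edge]
    (5,2)@(11, 5): e=[22,8,-2] → .
    (7,2)@(15, 5): e=[70,0,-42] → .  [on edge]
    (4,3)@(9, 7): e=[2,16,10] → X
    (5,3)@(11, 7): e=[26,12,-10] → .
    (8,3)@(17, 7): e=[98,0,-70] → .  [on edge]
    (4,4)@(9, 9): e=[6,20,2] → X
    (5,4)@(11, 9): e=[30,16,-18] → .
    (9,4)@(19, 9): e=[126,0,-98] → .  [on edge]
  covered (4 px):
    . . . . . X . . . .
    . . . . . X . . . .
    . . . . . . . . . .
    . . . . X . . . . .
    . . . . X . . . . .
    . . . . . . . . . .
    . . . . . . . . . .
    . . . . . . . . . .
    . . . . . . . . . .
    . . . . . . . . . .
    . . . . . . . . . .
    . . . . . . . . . .
T1:
  2·area = 123
  edge (19, 2)→(18, 22): d=(-1,20) inclusive
  edge (18, 22)→(12, 19): d=(-6,-3) inclusive
  edge (12, 19)→(19, 2): d=(7,-17) inclusive
    (8,3)@(17, 7): e=[35,87,1] → X
    (9,3)@(19, 7): e=[-5,93,35] → .
    (8,4)@(17, 9): e=[33,75,15] → X
    (9,4)@(19, 9): e=[-7,81,49] → .
    (8,5)@(17, 11): e=[31,63,29] → X
    (9,5)@(19, 11): e=[-9,69,63] → .
    (7,6)@(15, 13): e=[69,45,9] → X
    (9,6)@(19, 13): e=[-11,57,77] → .
    (7,7)@(15, 15): e=[67,33,23] → X
    (9,7)@(19, 15): e=[-13,45,91] → .
    (6,8)@(13, 17): e=[105,15,3] → X
    (9,8)@(19, 17): e=[-15,33,105] → .
  covered (14 px):
    . . . . . . . . . .
    . . . . . . . . . .
    . . . . . . . . . .
    . . . . . . . . X .
    . . . . . . . . X .
    . . . . . . . . X .
    . . . . . . . X X .
    . . . . . . . X X .
    . . . . . . X X X .
    . . . . . . X X X .
    . . . . . . . . X .
    . . . . . . . . . .

Final: 18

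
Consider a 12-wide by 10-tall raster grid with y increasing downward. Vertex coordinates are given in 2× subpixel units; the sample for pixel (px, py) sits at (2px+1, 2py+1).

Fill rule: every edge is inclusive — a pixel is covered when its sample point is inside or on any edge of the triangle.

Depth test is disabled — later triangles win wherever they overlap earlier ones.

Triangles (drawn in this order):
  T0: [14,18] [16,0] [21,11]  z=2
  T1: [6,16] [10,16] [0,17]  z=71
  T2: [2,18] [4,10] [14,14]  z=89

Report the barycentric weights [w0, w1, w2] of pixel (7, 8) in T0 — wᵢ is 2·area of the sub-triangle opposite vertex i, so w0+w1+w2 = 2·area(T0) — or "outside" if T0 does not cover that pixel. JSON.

T0:
  2·area = 112
  edge (14, 18)→(16, 0): d=(2,-18) inclusive
  edge (16, 0)→(21, 11): d=(5,11) inclusive
  edge (21, 11)→(14, 18): d=(-7,7) inclusive
    (8,1)@(17, 3): e=[24,4,84] → █
    (9,1)@(19, 3): e=[60,-18,70] → ·
    (8,2)@(17, 5): e=[28,14,70] → █
    (9,2)@(19, 5): e=[64,-8,56] → ·
    (8,3)@(17, 7): e=[32,24,56] → █
    (9,3)@(19, 7): e=[68,2,42] → █
    (10,3)@(21, 7): e=[104,-20,28] → ·
    (7,4)@(15, 9): e=[0,56,56] → █  [on edge]
    (10,4)@(21, 9): e=[108,-10,14] → ·
    (11,4)@(23, 9): e=[144,-32,0] → ·  [on edge]
    (7,5)@(15, 11): e=[4,66,42] → █
    (10,5)@(21, 11): e=[112,0,0] → █  [on edge]
    (9,6)@(19, 13): e=[80,32,0] → █  [on edge]
    (8,7)@(17, 15): e=[48,64,0] → █  [on edge]
    (7,8)@(15, 17): e=[16,96,0] → █  [on edge]
    (6,9)@(13, 19): e=[-16,128,0] → ·  [on edge]
  covered (17 px):
    · · · · · · · · · · · ·
    · · · · · · · · █ · · ·
    · · · · · · · · █ · · ·
    · · · · · · · · █ █ · ·
    · · · · · · · █ █ █ · ·
    · · · · · · · █ █ █ █ ·
    · · · · · · · █ █ █ · ·
    · · · · · · · █ █ · · ·
    · · · · · · · █ · · · ·
    · · · · · · · · · · · ·
T1:
  2·area = 4
  edge (6, 16)→(10, 16): d=(4,0) inclusive
  edge (10, 16)→(0, 17): d=(-10,1) inclusive
  edge (0, 17)→(6, 16): d=(6,-1) inclusive
  covered (0 px):
    · · · · · · · · · · · ·
    · · · · · · · · · · · ·
    · · · · · · · · · · · ·
    · · · · · · · · · · · ·
    · · · · · · · · · · · ·
    · · · · · · · · · · · ·
    · · · · · · · · · · · ·
    · · · · · · · · · · · ·
    · · · · · · · · · · · ·
    · · · · · · · · · · · ·
T2:
  2·area = 88
  edge (2, 18)→(4, 10): d=(2,-8) inclusive
  edge (4, 10)→(14, 14): d=(10,4) inclusive
  edge (14, 14)→(2, 18): d=(-12,4) inclusive
    (2,5)@(5, 11): e=[10,6,72] → █
    (3,5)@(7, 11): e=[26,-2,64] → ·
    (11,5)@(23, 11): e=[154,-66,0] → ·  [on edge]
    (2,6)@(5, 13): e=[14,26,48] → █
    (3,6)@(7, 13): e=[30,18,40] → █
    (4,6)@(9, 13): e=[46,10,32] → █
    (5,6)@(11, 13): e=[62,2,24] → █
    (6,6)@(13, 13): e=[78,-6,16] → ·
    (8,6)@(17, 13): e=[110,-22,0] → ·  [on edge]
    (1,7)@(3, 15): e=[2,54,32] → █
    (5,7)@(11, 15): e=[66,22,0] → █  [on edge]
    (6,7)@(13, 15): e=[82,14,-8] → ·
    (2,8)@(5, 17): e=[22,66,0] → █  [on edge]
  covered (12 px):
    · · · · · · · · · · · ·
    · · · · · · · · · · · ·
    · · · · · · · · · · · ·
    · · · · · · · · · · · ·
    · · · · · · · · · · · ·
    · · █ · · · · · · · · ·
    · · █ █ █ █ · · · · · ·
    · █ █ █ █ █ · · · · · ·
    · █ █ · · · · · · · · ·
    · · · · · · · · · · · ·

Final: [96,0,16]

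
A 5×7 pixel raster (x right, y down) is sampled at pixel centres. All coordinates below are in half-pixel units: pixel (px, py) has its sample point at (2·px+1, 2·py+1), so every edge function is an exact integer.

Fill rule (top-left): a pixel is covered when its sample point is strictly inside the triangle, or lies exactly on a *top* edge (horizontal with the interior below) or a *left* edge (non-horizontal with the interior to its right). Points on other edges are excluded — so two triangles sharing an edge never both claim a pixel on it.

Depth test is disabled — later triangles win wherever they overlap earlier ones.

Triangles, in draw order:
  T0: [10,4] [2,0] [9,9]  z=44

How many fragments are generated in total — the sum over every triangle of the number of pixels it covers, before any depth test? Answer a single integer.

T0:
  2·area = 44  (B↔C swapped to make it positive)
  edge (10, 4)→(9, 9): d=(-1,5) right/bottom  bias=-1
  edge (9, 9)→(2, 0): d=(-7,-9) top-left  bias=+0
  edge (2, 0)→(10, 4): d=(8,4) right/bottom  bias=-1
    (1,0)@(3, 1): e=[38,2,4] → #
    (2,0)@(5, 1): e=[28,20,-4] → ·
    (1,1)@(3, 3): e=[36,-12,20] → ·
    (2,1)@(5, 3): e=[26,6,12] → #
    (3,1)@(7, 3): e=[16,24,4] → #
    (4,1)@(9, 3): e=[6,42,-4] → ·
    (2,2)@(5, 5): e=[24,-8,28] → ·
    (3,2)@(7, 5): e=[14,10,20] → #
    (4,2)@(9, 5): e=[4,28,12] → #
    (3,3)@(7, 7): e=[12,-4,36] → ·
    (4,3)@(9, 7): e=[2,14,28] → #
    (4,4)@(9, 9): e=[0,0,44] → ·  [on edge]
  covered (6 px):
    · # · · ·
    · · # # ·
    · · · # #
    · · · · #
    · · · · ·
    · · · · ·
    · · · · ·

Answer: 6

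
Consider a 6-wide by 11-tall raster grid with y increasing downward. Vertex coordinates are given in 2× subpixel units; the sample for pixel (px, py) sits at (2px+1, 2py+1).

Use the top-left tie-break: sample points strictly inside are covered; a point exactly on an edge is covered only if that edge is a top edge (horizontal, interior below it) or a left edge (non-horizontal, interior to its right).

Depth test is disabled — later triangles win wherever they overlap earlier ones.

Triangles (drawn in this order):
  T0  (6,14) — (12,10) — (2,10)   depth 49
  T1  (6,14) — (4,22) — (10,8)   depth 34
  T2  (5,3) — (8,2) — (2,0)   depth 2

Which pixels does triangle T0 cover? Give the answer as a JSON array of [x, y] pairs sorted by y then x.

T0:
  2·area = 40  (B↔C swapped to make it positive)
  edge (6, 14)→(2, 10): d=(-4,-4) top-left  bias=+0
  edge (2, 10)→(12, 10): d=(10,0) top-left  bias=+0
  edge (12, 10)→(6, 14): d=(-6,4) right/bottom  bias=-1
    (0,4)@(1, 9): e=[0,-10,50] → ·  [on edge]
    (1,5)@(3, 11): e=[0,10,30] → #  [on edge]
    (2,5)@(5, 11): e=[8,10,22] → #
    (3,5)@(7, 11): e=[16,10,14] → #
    (4,5)@(9, 11): e=[24,10,6] → #
    (5,5)@(11, 11): e=[32,10,-2] → ·
    (1,6)@(3, 13): e=[-8,30,18] → ·
    (2,6)@(5, 13): e=[0,30,10] → #  [on edge]
    (4,6)@(9, 13): e=[16,30,-6] → ·
    (2,7)@(5, 15): e=[-8,50,-2] → ·
    (3,7)@(7, 15): e=[0,50,-10] → ·  [on edge]
    (4,8)@(9, 17): e=[0,70,-30] → ·  [on edge]
    (5,9)@(11, 19): e=[0,90,-50] → ·  [on edge]
  covered (6 px):
    · · · · · ·
    · · · · · ·
    · · · · · ·
    · · · · · ·
    · · · · · ·
    · # # # # ·
    · · # # · ·
    · · · · · ·
    · · · · · ·
    · · · · · ·
    · · · · · ·
T1:
  2·area = 20  (B↔C swapped to make it positive)
  edge (6, 14)→(10, 8): d=(4,-6) top-left  bias=+0
  edge (10, 8)→(4, 22): d=(-6,14) right/bottom  bias=-1
  edge (4, 22)→(6, 14): d=(2,-8) top-left  bias=+0
    (3,6)@(7, 13): e=[2,12,6] → #
    (4,6)@(9, 13): e=[14,-16,22] → ·
    (3,7)@(7, 15): e=[10,0,10] → ·  [on edge]
    (2,9)@(5, 19): e=[14,4,2] → #
    (3,9)@(7, 19): e=[26,-24,18] → ·
    (2,10)@(5, 21): e=[22,-8,6] → ·
  covered (2 px):
    · · · · · ·
    · · · · · ·
    · · · · · ·
    · · · · · ·
    · · · · · ·
    · · · · · ·
    · · · # · ·
    · · · · · ·
    · · · · · ·
    · · # · · ·
    · · · · · ·
T2:
  2·area = 12  (B↔C swapped to make it positive)
  edge (5, 3)→(2, 0): d=(-3,-3) top-left  bias=+0
  edge (2, 0)→(8, 2): d=(6,2) right/bottom  bias=-1
  edge (8, 2)→(5, 3): d=(-3,1) right/bottom  bias=-1
    (1,0)@(3, 1): e=[0,4,8] → #  [on edge]
    (2,0)@(5, 1): e=[6,0,6] → ·  [on edge]
    (5,0)@(11, 1): e=[24,-12,0] → ·  [on edge]
    (1,1)@(3, 3): e=[-6,16,2] → ·
    (2,1)@(5, 3): e=[0,12,0] → ·  [on edge]
    (5,1)@(11, 3): e=[18,0,-6] → ·  [on edge]
    (3,2)@(7, 5): e=[0,20,-8] → ·  [on edge]
    (4,3)@(9, 7): e=[0,28,-16] → ·  [on edge]
    (5,4)@(11, 9): e=[0,36,-24] → ·  [on edge]
  covered (1 px):
    · # · · · ·
    · · · · · ·
    · · · · · ·
    · · · · · ·
    · · · · · ·
    · · · · · ·
    · · · · · ·
    · · · · · ·
    · · · · · ·
    · · · · · ·
    · · · · · ·

Result: [[1,5],[2,5],[3,5],[4,5],[2,6],[3,6]]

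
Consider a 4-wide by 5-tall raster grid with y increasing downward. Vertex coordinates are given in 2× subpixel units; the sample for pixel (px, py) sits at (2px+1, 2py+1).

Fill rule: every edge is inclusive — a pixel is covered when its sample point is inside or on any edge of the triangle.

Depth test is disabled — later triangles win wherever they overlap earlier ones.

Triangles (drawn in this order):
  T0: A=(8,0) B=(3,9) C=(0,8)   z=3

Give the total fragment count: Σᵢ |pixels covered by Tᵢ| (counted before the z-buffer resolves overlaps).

T0:
  2·area = 32
  edge (8, 0)→(3, 9): d=(-5,9) inclusive
  edge (3, 9)→(0, 8): d=(-3,-1) inclusive
  edge (0, 8)→(8, 0): d=(8,-8) inclusive
    (3,0)@(7, 1): e=[4,28,0] → X  [on edge]
    (2,1)@(5, 3): e=[12,20,0] → X  [on edge]
    (3,1)@(7, 3): e=[-6,22,16] → .
    (1,2)@(3, 5): e=[20,12,0] → X  [on edge]
    (3,2)@(7, 5): e=[-16,16,32] → .
    (0,3)@(1, 7): e=[28,4,0] → X  [on edge]
    (2,3)@(5, 7): e=[-8,8,32] → .
    (0,4)@(1, 9): e=[18,-2,16] → .
    (1,4)@(3, 9): e=[0,0,32] → X  [on edge]
    (2,4)@(5, 9): e=[-18,2,48] → .
  covered (7 px):
    . . . X
    . . X .
    . X X .
    X X . .
    . X . .

Final: 7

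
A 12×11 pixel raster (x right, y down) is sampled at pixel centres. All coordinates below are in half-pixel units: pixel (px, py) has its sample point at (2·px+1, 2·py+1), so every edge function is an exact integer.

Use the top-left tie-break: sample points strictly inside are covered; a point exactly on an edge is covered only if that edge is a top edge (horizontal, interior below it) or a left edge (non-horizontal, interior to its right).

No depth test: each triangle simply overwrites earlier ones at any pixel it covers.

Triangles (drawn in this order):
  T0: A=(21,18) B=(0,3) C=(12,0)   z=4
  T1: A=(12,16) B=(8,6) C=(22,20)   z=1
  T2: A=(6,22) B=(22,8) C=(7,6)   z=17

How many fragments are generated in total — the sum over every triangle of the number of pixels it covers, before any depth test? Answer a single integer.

T0:
  2·area = 243
  edge (21, 18)→(0, 3): d=(-21,-15) top-left  bias=+0
  edge (0, 3)→(12, 0): d=(12,-3) top-left  bias=+0
  edge (12, 0)→(21, 18): d=(9,18) right/bottom  bias=-1
    (4,0)@(9, 1): e=[177,3,63] → #
    (5,0)@(11, 1): e=[207,9,27] → #
    (6,0)@(13, 1): e=[237,15,-9] → ·
    (0,1)@(1, 3): e=[15,3,225] → #
    (1,1)@(3, 3): e=[45,9,189] → #
    (2,1)@(5, 3): e=[75,15,153] → #
    (3,1)@(7, 3): e=[105,21,117] → #
    (6,1)@(13, 3): e=[195,39,9] → #
    (7,1)@(15, 3): e=[225,45,-27] → ·
    (0,2)@(1, 5): e=[-27,27,243] → ·
    (1,2)@(3, 5): e=[3,33,207] → #
    (7,2)@(15, 5): e=[183,69,-9] → ·
  covered (31 px):
    · · · · # # · · · · · ·
    # # # # # # # · · · · ·
    · # # # # # # · · · · ·
    · · · # # # # # · · · ·
    · · · · # # # # · · · ·
    · · · · · · # # # · · ·
    · · · · · · · # # · · ·
    · · · · · · · · # # · ·
    · · · · · · · · · · · ·
    · · · · · · · · · · · ·
    · · · · · · · · · · · ·
T1:
  2·area = 84
  edge (12, 16)→(8, 6): d=(-4,-10) top-left  bias=+0
  edge (8, 6)→(22, 20): d=(14,14) right/bottom  bias=-1
  edge (22, 20)→(12, 16): d=(-10,-4) top-left  bias=+0
    (1,0)@(3, 1): e=[-30,0,114] → ·  [on edge]
    (2,1)@(5, 3): e=[-18,0,102] → ·  [on edge]
    (3,2)@(7, 5): e=[-6,0,90] → ·  [on edge]
    (4,3)@(9, 7): e=[6,0,78] → ·  [on edge]
    (5,4)@(11, 9): e=[18,0,66] → ·  [on edge]
    (5,5)@(11, 11): e=[10,28,46] → #
    (6,5)@(13, 11): e=[30,0,54] → ·  [on edge]
    (5,6)@(11, 13): e=[2,56,26] → #
    (6,6)@(13, 13): e=[22,28,34] → #
    (7,6)@(15, 13): e=[42,0,42] → ·  [on edge]
    (5,7)@(11, 15): e=[-6,84,6] → ·
    (6,7)@(13, 15): e=[14,56,14] → #
    (8,7)@(17, 15): e=[54,0,30] → ·  [on edge]
    (9,8)@(19, 17): e=[66,0,18] → ·  [on edge]
    (10,9)@(21, 19): e=[78,0,6] → ·  [on edge]
    (11,10)@(23, 21): e=[90,0,-6] → ·  [on edge]
  covered (7 px):
    · · · · · · · · · · · ·
    · · · · · · · · · · · ·
    · · · · · · · · · · · ·
    · · · · · · · · · · · ·
    · · · · · · · · · · · ·
    · · · · · # · · · · · ·
    · · · · · # # · · · · ·
    · · · · · · # # · · · ·
    · · · · · · · # # · · ·
    · · · · · · · · · · · ·
    · · · · · · · · · · · ·
T2:
  2·area = 242  (B↔C swapped to make it positive)
  edge (6, 22)→(7, 6): d=(1,-16) top-left  bias=+0
  edge (7, 6)→(22, 8): d=(15,2) right/bottom  bias=-1
  edge (22, 8)→(6, 22): d=(-16,14) right/bottom  bias=-1
    (3,3)@(7, 7): e=[1,15,226] → #
    (4,3)@(9, 7): e=[33,11,198] → #
    (5,3)@(11, 7): e=[65,7,170] → #
    (6,3)@(13, 7): e=[97,3,142] → #
    (7,3)@(15, 7): e=[129,-1,114] → ·
    (3,4)@(7, 9): e=[3,45,194] → #
    (7,4)@(15, 9): e=[131,29,82] → #
    (8,4)@(17, 9): e=[163,25,54] → #
    (9,4)@(19, 9): e=[195,21,26] → #
    (10,4)@(21, 9): e=[227,17,-2] → ·
    (3,5)@(7, 11): e=[5,75,162] → #
    (9,5)@(19, 11): e=[197,51,-6] → ·
  covered (32 px):
    · · · · · · · · · · · ·
    · · · · · · · · · · · ·
    · · · · · · · · · · · ·
    · · · # # # # · · · · ·
    · · · # # # # # # # · ·
    · · · # # # # # # · · ·
    · · · # # # # # · · · ·
    · · · # # # # · · · · ·
    · · · # # # · · · · · ·
    · · · # # · · · · · · ·
    · · · # · · · · · · · ·

Final: 70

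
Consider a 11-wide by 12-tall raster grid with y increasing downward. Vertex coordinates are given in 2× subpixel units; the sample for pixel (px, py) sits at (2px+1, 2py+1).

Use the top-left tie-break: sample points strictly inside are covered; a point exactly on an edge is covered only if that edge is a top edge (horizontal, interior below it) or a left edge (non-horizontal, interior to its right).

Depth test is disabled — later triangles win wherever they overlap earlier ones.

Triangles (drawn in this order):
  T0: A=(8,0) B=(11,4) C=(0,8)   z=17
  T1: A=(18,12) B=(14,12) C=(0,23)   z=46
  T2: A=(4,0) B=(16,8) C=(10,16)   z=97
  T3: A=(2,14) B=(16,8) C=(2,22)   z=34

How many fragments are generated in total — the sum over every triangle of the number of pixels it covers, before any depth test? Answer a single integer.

T0:
  2·area = 56
  edge (8, 0)→(11, 4): d=(3,4) right/bottom  bias=-1
  edge (11, 4)→(0, 8): d=(-11,4) right/bottom  bias=-1
  edge (0, 8)→(8, 0): d=(8,-8) top-left  bias=+0
    (3,0)@(7, 1): e=[7,49,0] → X  [on edge]
    (4,0)@(9, 1): e=[-1,41,16] → .
    (2,1)@(5, 3): e=[21,35,0] → X  [on edge]
    (4,1)@(9, 3): e=[5,19,32] → X
    (5,1)@(11, 3): e=[-3,11,48] → .
    (1,2)@(3, 5): e=[35,21,0] → X  [on edge]
    (4,2)@(9, 5): e=[11,-3,48] → .
    (0,3)@(1, 7): e=[49,7,0] → X  [on edge]
    (1,3)@(3, 7): e=[41,-1,16] → .
    (2,3)@(5, 7): e=[33,-9,32] → .
    (3,3)@(7, 7): e=[25,-17,48] → .
    (0,4)@(1, 9): e=[55,-15,16] → .
  covered (8 px):
    . . . X . . . . . . .
    . . X X X . . . . . .
    . X X X . . . . . . .
    X . . . . . . . . . .
    . . . . . . . . . . .
    . . . . . . . . . . .
    . . . . . . . . . . .
    . . . . . . . . . . .
    . . . . . . . . . . .
    . . . . . . . . . . .
    . . . . . . . . . . .
    . . . . . . . . . . .
T1:
  2·area = 44  (B↔C swapped to make it positive)
  edge (18, 12)→(0, 23): d=(-18,11) right/bottom  bias=-1
  edge (0, 23)→(14, 12): d=(14,-11) top-left  bias=+0
  edge (14, 12)→(18, 12): d=(4,0) top-left  bias=+0
    (6,6)@(13, 13): e=[37,3,4] → X
    (7,6)@(15, 13): e=[15,25,4] → X
    (8,6)@(17, 13): e=[-7,47,4] → .
    (5,7)@(11, 15): e=[23,9,12] → X
    (7,7)@(15, 15): e=[-21,53,12] → .
    (4,8)@(9, 17): e=[9,15,20] → X
    (5,8)@(11, 17): e=[-13,37,20] → .
    (6,8)@(13, 17): e=[-35,59,20] → .
    (4,9)@(9, 19): e=[-27,43,28] → .
    (1,10)@(3, 21): e=[3,5,36] → X
    (2,10)@(5, 21): e=[-19,27,36] → .
    (1,11)@(3, 23): e=[-33,33,44] → .
  covered (6 px):
    . . . . . . . . . . .
    . . . . . . . . . . .
    . . . . . . . . . . .
    . . . . . . . . . . .
    . . . . . . . . . . .
    . . . . . . . . . . .
    . . . . . . X X . . .
    . . . . . X X . . . .
    . . . . X . . . . . .
    . . . . . . . . . . .
    . X . . . . . . . . .
    . . . . . . . . . . .
T2:
  2·area = 144
  edge (4, 0)→(16, 8): d=(12,8) right/bottom  bias=-1
  edge (16, 8)→(10, 16): d=(-6,8) right/bottom  bias=-1
  edge (10, 16)→(4, 0): d=(-6,-16) top-left  bias=+0
    (2,0)@(5, 1): e=[4,130,10] → X
    (3,0)@(7, 1): e=[-12,114,42] → .
    (2,1)@(5, 3): e=[28,118,-2] → .
    (3,1)@(7, 3): e=[12,102,30] → X
    (4,1)@(9, 3): e=[-4,86,62] → .
    (3,2)@(7, 5): e=[36,90,18] → X
    (4,2)@(9, 5): e=[20,74,50] → X
    (5,2)@(11, 5): e=[4,58,82] → X
    (6,2)@(13, 5): e=[-12,42,114] → .
    (3,3)@(7, 7): e=[60,78,6] → X
    (6,3)@(13, 7): e=[12,30,102] → X
    (7,3)@(15, 7): e=[-4,14,134] → .
  covered (18 px):
    . . X . . . . . . . .
    . . . X . . . . . . .
    . . . X X X . . . . .
    . . . X X X X . . . .
    . . . . X X X X . . .
    . . . . X X X . . . .
    . . . . X X . . . . .
    . . . . . . . . . . .
    . . . . . . . . . . .
    . . . . . . . . . . .
    . . . . . . . . . . .
    . . . . . . . . . . .
T3:
  2·area = 112
  edge (2, 14)→(16, 8): d=(14,-6) top-left  bias=+0
  edge (16, 8)→(2, 22): d=(-14,14) right/bottom  bias=-1
  edge (2, 22)→(2, 14): d=(0,-8) top-left  bias=+0
    (10,1)@(21, 3): e=[-40,0,152] → .  [on edge]
    (9,2)@(19, 5): e=[-24,0,136] → .  [on edge]
    (8,3)@(17, 7): e=[-8,0,120] → .  [on edge]
    (7,4)@(15, 9): e=[8,0,104] → .  [on edge]
    (4,5)@(9, 11): e=[0,56,56] → X  [on edge]
    (5,5)@(11, 11): e=[12,28,72] → X
    (6,5)@(13, 11): e=[24,0,88] → .  [on edge]
    (2,6)@(5, 13): e=[4,84,24] → X
    (3,6)@(7, 13): e=[16,56,40] → X
    (5,6)@(11, 13): e=[40,0,72] → .  [on edge]
    (1,7)@(3, 15): e=[20,84,8] → X
    (4,7)@(9, 15): e=[56,0,56] → .  [on edge]
    (3,8)@(7, 17): e=[72,0,40] → .  [on edge]
    (2,9)@(5, 19): e=[88,0,24] → .  [on edge]
    (1,10)@(3, 21): e=[104,0,8] → .  [on edge]
    (0,11)@(1, 23): e=[120,0,-8] → .  [on edge]
  covered (11 px):
    . . . . . . . . . . .
    . . . . . . . . . . .
    . . . . . . . . . . .
    . . . . . . . . . . .
    . . . . . . . . . . .
    . . . . X X . . . . .
    . . X X X . . . . . .
    . X X X . . . . . . .
    . X X . . . . . . . .
    . X . . . . . . . . .
    . . . . . . . . . . .
    . . . . . . . . . . .

Answer: 43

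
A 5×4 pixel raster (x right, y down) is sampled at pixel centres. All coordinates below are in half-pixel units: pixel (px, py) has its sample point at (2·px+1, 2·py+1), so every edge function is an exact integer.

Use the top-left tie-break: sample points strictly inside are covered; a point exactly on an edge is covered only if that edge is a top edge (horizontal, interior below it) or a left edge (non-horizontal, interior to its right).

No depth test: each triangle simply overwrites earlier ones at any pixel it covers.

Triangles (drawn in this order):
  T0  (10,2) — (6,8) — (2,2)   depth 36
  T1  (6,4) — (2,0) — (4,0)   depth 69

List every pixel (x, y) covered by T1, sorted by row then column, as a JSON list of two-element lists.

T0:
  2·area = 48
  edge (10, 2)→(6, 8): d=(-4,6) right/bottom  bias=-1
  edge (6, 8)→(2, 2): d=(-4,-6) top-left  bias=+0
  edge (2, 2)→(10, 2): d=(8,0) top-left  bias=+0
    (1,1)@(3, 3): e=[38,2,8] → #
    (2,1)@(5, 3): e=[26,14,8] → #
    (3,1)@(7, 3): e=[14,26,8] → #
    (4,1)@(9, 3): e=[2,38,8] → #
    (1,2)@(3, 5): e=[30,-6,24] → ·
    (2,2)@(5, 5): e=[18,6,24] → #
    (4,2)@(9, 5): e=[-6,30,24] → ·
    (2,3)@(5, 7): e=[10,-2,40] → ·
    (3,3)@(7, 7): e=[-2,10,40] → ·
  covered (6 px):
    · · · · ·
    · # # # #
    · · # # ·
    · · · · ·
T1:
  2·area = 8
  edge (6, 4)→(2, 0): d=(-4,-4) top-left  bias=+0
  edge (2, 0)→(4, 0): d=(2,0) top-left  bias=+0
  edge (4, 0)→(6, 4): d=(2,4) right/bottom  bias=-1
    (1,0)@(3, 1): e=[0,2,6] → #  [on edge]
    (2,0)@(5, 1): e=[8,2,-2] → ·
    (1,1)@(3, 3): e=[-8,6,10] → ·
    (2,1)@(5, 3): e=[0,6,2] → #  [on edge]
    (3,1)@(7, 3): e=[8,6,-6] → ·
    (2,2)@(5, 5): e=[-8,10,6] → ·
    (3,2)@(7, 5): e=[0,10,-2] → ·  [on edge]
    (4,3)@(9, 7): e=[0,14,-6] → ·  [on edge]
  covered (2 px):
    · # · · ·
    · · # · ·
    · · · · ·
    · · · · ·

Result: [[1,0],[2,1]]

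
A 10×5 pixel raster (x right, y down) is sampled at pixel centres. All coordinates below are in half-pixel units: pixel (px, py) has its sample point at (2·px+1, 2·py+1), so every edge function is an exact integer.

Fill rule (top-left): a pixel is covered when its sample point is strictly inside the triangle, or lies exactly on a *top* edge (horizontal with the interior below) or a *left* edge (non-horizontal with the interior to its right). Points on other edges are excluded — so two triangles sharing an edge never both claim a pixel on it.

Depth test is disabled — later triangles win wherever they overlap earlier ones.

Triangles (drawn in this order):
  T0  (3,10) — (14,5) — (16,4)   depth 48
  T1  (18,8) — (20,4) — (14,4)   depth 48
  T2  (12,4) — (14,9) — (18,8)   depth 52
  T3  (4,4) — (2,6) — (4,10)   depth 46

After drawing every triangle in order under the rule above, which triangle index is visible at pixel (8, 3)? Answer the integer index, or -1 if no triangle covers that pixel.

T0:
  2·area = 1  (B↔C swapped to make it positive)
  edge (3, 10)→(16, 4): d=(13,-6) top-left  bias=+0
  edge (16, 4)→(14, 5): d=(-2,1) right/bottom  bias=-1
  edge (14, 5)→(3, 10): d=(-11,5) right/bottom  bias=-1
  covered (0 px):
    . . . . . . . . . .
    . . . . . . . . . .
    . . . . . . . . . .
    . . . . . . . . . .
    . . . . . . . . . .
T1:
  2·area = 24  (B↔C swapped to make it positive)
  edge (18, 8)→(14, 4): d=(-4,-4) top-left  bias=+0
  edge (14, 4)→(20, 4): d=(6,0) top-left  bias=+0
  edge (20, 4)→(18, 8): d=(-2,4) right/bottom  bias=-1
    (5,0)@(11, 1): e=[0,-18,42] → .  [on edge]
    (6,1)@(13, 3): e=[0,-6,30] → .  [on edge]
    (7,2)@(15, 5): e=[0,6,18] → X  [on edge]
    (8,2)@(17, 5): e=[8,6,10] → X
    (9,2)@(19, 5): e=[16,6,2] → X
    (7,3)@(15, 7): e=[-8,18,14] → .
    (8,3)@(17, 7): e=[0,18,6] → X  [on edge]
    (9,3)@(19, 7): e=[8,18,-2] → .
    (8,4)@(17, 9): e=[-8,30,2] → .
    (9,4)@(19, 9): e=[0,30,-6] → .  [on edge]
  covered (4 px):
    . . . . . . . . . .
    . . . . . . . . . .
    . . . . . . . X X X
    . . . . . . . . X .
    . . . . . . . . . .
T2:
  2·area = 22  (B↔C swapped to make it positive)
  edge (12, 4)→(18, 8): d=(6,4) right/bottom  bias=-1
  edge (18, 8)→(14, 9): d=(-4,1) right/bottom  bias=-1
  edge (14, 9)→(12, 4): d=(-2,-5) top-left  bias=+0
    (6,2)@(13, 5): e=[2,17,3] → X
    (7,2)@(15, 5): e=[-6,15,13] → .
    (6,3)@(13, 7): e=[14,9,-1] → .
    (7,3)@(15, 7): e=[6,7,9] → X
    (8,3)@(17, 7): e=[-2,5,19] → .
    (7,4)@(15, 9): e=[18,-1,5] → .
  covered (2 px):
    . . . . . . . . . .
    . . . . . . . . . .
    . . . . . . X . . .
    . . . . . . . X . .
    . . . . . . . . . .
T3:
  2·area = 12  (B↔C swapped to make it positive)
  edge (4, 4)→(4, 10): d=(0,6) right/bottom  bias=-1
  edge (4, 10)→(2, 6): d=(-2,-4) top-left  bias=+0
  edge (2, 6)→(4, 4): d=(2,-2) top-left  bias=+0
    (3,0)@(7, 1): e=[-18,30,0] → .  [on edge]
    (2,1)@(5, 3): e=[-6,18,0] → .  [on edge]
    (1,2)@(3, 5): e=[6,6,0] → X  [on edge]
    (2,2)@(5, 5): e=[-6,14,4] → .
    (0,3)@(1, 7): e=[18,-6,0] → .  [on edge]
    (1,3)@(3, 7): e=[6,2,4] → X
    (2,3)@(5, 7): e=[-6,10,8] → .
    (1,4)@(3, 9): e=[6,-2,8] → .
  covered (2 px):
    . . . . . . . . . .
    . . . . . . . . . .
    . X . . . . . . . .
    . X . . . . . . . .
    . . . . . . . . . .

Z-buffer (winner per pixel, '.' = empty):
  . . . . . . . . . .
  . . . . . . . . . .
  . 3 . . . . 2 1 1 1
  . 3 . . . . . 2 1 .
  . . . . . . . . . .

Final: 1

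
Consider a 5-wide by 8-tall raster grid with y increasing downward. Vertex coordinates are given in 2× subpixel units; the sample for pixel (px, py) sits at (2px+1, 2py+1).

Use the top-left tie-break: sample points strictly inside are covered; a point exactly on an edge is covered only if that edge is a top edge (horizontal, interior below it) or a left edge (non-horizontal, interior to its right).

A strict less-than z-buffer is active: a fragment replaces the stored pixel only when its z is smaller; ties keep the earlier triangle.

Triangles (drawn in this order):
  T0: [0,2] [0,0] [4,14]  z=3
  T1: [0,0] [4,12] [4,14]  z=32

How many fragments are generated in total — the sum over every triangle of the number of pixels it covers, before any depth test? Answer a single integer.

T0:
  2·area = 8
  edge (0, 2)→(0, 0): d=(0,-2) top-left  bias=+0
  edge (0, 0)→(4, 14): d=(4,14) right/bottom  bias=-1
  edge (4, 14)→(0, 2): d=(-4,-12) top-left  bias=+0
    (0,2)@(1, 5): e=[2,6,0] → █  [on edge]
    (1,2)@(3, 5): e=[6,-22,24] → ·
    (0,3)@(1, 7): e=[2,14,-8] → ·
    (1,5)@(3, 11): e=[6,2,0] → █  [on edge]
    (2,5)@(5, 11): e=[10,-26,24] → ·
    (1,6)@(3, 13): e=[6,10,-8] → ·
  covered (2 px):
    · · · · ·
    · · · · ·
    █ · · · ·
    · · · · ·
    · · · · ·
    · █ · · ·
    · · · · ·
    · · · · ·
T1:
  2·area = 8
  edge (0, 0)→(4, 12): d=(4,12) right/bottom  bias=-1
  edge (4, 12)→(4, 14): d=(0,2) right/bottom  bias=-1
  edge (4, 14)→(0, 0): d=(-4,-14) top-left  bias=+0
    (0,1)@(1, 3): e=[0,6,2] → ·  [on edge]
    (1,4)@(3, 9): e=[0,2,6] → ·  [on edge]
    (2,7)@(5, 15): e=[0,-2,10] → ·  [on edge]
  covered (0 px):
    · · · · ·
    · · · · ·
    · · · · ·
    · · · · ·
    · · · · ·
    · · · · ·
    · · · · ·
    · · · · ·

Answer: 2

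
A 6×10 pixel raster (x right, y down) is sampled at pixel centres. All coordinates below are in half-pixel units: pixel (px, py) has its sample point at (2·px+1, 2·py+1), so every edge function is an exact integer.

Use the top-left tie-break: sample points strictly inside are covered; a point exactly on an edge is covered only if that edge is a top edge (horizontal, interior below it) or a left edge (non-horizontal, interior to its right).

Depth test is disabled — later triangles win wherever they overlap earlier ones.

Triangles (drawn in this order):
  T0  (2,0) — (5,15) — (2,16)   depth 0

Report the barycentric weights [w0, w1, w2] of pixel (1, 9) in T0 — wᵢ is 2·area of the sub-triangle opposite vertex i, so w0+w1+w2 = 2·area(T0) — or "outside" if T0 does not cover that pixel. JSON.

T0:
  2·area = 48
  edge (2, 0)→(5, 15): d=(3,15) right/bottom  bias=-1
  edge (5, 15)→(2, 16): d=(-3,1) right/bottom  bias=-1
  edge (2, 16)→(2, 0): d=(0,-16) top-left  bias=+0
    (1,2)@(3, 5): e=[0,32,16] → .  [on edge]
    (1,3)@(3, 7): e=[6,26,16] → X
    (2,3)@(5, 7): e=[-24,24,48] → .
    (1,4)@(3, 9): e=[12,20,16] → X
    (2,4)@(5, 9): e=[-18,18,48] → .
    (1,5)@(3, 11): e=[18,14,16] → X
    (2,5)@(5, 11): e=[-12,12,48] → .
    (1,6)@(3, 13): e=[24,8,16] → X
    (2,6)@(5, 13): e=[-6,6,48] → .
    (5,6)@(11, 13): e=[-96,0,144] → .  [on edge]
    (1,7)@(3, 15): e=[30,2,16] → X
    (2,7)@(5, 15): e=[0,0,48] → .  [on edge]
  covered (5 px):
    . . . . . .
    . . . . . .
    . . . . . .
    . X . . . .
    . X . . . .
    . X . . . .
    . X . . . .
    . X . . . .
    . . . . . .
    . . . . . .

Answer: "outside"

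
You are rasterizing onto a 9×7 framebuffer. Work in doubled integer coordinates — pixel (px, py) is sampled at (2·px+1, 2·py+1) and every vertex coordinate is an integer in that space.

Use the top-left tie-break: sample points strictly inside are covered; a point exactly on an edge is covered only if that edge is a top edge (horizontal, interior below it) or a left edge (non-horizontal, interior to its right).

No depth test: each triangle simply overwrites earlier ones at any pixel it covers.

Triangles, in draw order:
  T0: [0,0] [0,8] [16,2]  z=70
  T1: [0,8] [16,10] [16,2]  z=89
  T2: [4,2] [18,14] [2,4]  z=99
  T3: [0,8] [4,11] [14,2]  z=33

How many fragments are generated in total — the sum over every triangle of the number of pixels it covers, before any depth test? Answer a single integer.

T0:
  2·area = 128  (B↔C swapped to make it positive)
  edge (0, 0)→(16, 2): d=(16,2) right/bottom  bias=-1
  edge (16, 2)→(0, 8): d=(-16,6) right/bottom  bias=-1
  edge (0, 8)→(0, 0): d=(0,-8) top-left  bias=+0
    (0,0)@(1, 1): e=[14,106,8] → █
    (1,0)@(3, 1): e=[10,94,24] → █
    (2,0)@(5, 1): e=[6,82,40] → █
    (3,0)@(7, 1): e=[2,70,56] → █
    (4,0)@(9, 1): e=[-2,58,72] → ·
    (0,1)@(1, 3): e=[46,74,8] → █
    (4,1)@(9, 3): e=[30,26,72] → █
    (5,1)@(11, 3): e=[26,14,88] → █
    (6,1)@(13, 3): e=[22,2,104] → █
    (7,1)@(15, 3): e=[18,-10,120] → ·
    (0,2)@(1, 5): e=[78,42,8] → █
    (4,2)@(9, 5): e=[62,-6,72] → ·
  covered (16 px):
    █ █ █ █ · · · · ·
    █ █ █ █ █ █ █ · ·
    █ █ █ █ · · · · ·
    █ · · · · · · · ·
    · · · · · · · · ·
    · · · · · · · · ·
    · · · · · · · · ·
T1:
  2·area = 128  (B↔C swapped to make it positive)
  edge (0, 8)→(16, 2): d=(16,-6) top-left  bias=+0
  edge (16, 2)→(16, 10): d=(0,8) right/bottom  bias=-1
  edge (16, 10)→(0, 8): d=(-16,-2) top-left  bias=+0
    (7,1)@(15, 3): e=[10,8,110] → █
    (8,1)@(17, 3): e=[22,-8,114] → ·
    (4,2)@(9, 5): e=[6,56,66] → █
    (5,2)@(11, 5): e=[18,40,70] → █
    (6,2)@(13, 5): e=[30,24,74] → █
    (8,2)@(17, 5): e=[54,-8,82] → ·
    (1,3)@(3, 7): e=[2,104,22] → █
    (2,3)@(5, 7): e=[14,88,26] → █
    (3,3)@(7, 7): e=[26,72,30] → █
    (8,3)@(17, 7): e=[86,-8,50] → ·
    (1,4)@(3, 9): e=[34,104,-10] → ·
    (2,4)@(5, 9): e=[46,88,-6] → ·
  covered (16 px):
    · · · · · · · · ·
    · · · · · · · █ ·
    · · · · █ █ █ █ ·
    · █ █ █ █ █ █ █ ·
    · · · · █ █ █ █ ·
    · · · · · · · · ·
    · · · · · · · · ·
T2:
  2·area = 52
  edge (4, 2)→(18, 14): d=(14,12) right/bottom  bias=-1
  edge (18, 14)→(2, 4): d=(-16,-10) top-left  bias=+0
  edge (2, 4)→(4, 2): d=(2,-2) top-left  bias=+0
    (2,0)@(5, 1): e=[-26,78,0] → ·  [on edge]
    (1,1)@(3, 3): e=[26,26,0] → █  [on edge]
    (2,1)@(5, 3): e=[2,46,4] → █
    (3,1)@(7, 3): e=[-22,66,8] → ·
    (0,2)@(1, 5): e=[78,-26,0] → ·  [on edge]
    (1,2)@(3, 5): e=[54,-6,4] → ·
    (2,2)@(5, 5): e=[30,14,8] → █
    (3,2)@(7, 5): e=[6,34,12] → █
    (4,2)@(9, 5): e=[-18,54,16] → ·
    (2,3)@(5, 7): e=[58,-18,12] → ·
    (3,3)@(7, 7): e=[34,2,16] → █
    (4,3)@(9, 7): e=[10,22,20] → █
  covered (7 px):
    · · · · · · · · ·
    · █ █ · · · · · ·
    · · █ █ · · · · ·
    · · · █ █ · · · ·
    · · · · · █ · · ·
    · · · · · · · · ·
    · · · · · · · · ·
T3:
  2·area = 66  (B↔C swapped to make it positive)
  edge (0, 8)→(14, 2): d=(14,-6) top-left  bias=+0
  edge (14, 2)→(4, 11): d=(-10,9) right/bottom  bias=-1
  edge (4, 11)→(0, 8): d=(-4,-3) top-left  bias=+0
    (3,2)@(7, 5): e=[0,33,33] → █  [on edge]
    (4,2)@(9, 5): e=[12,15,39] → █
    (5,2)@(11, 5): e=[24,-3,45] → ·
    (1,3)@(3, 7): e=[4,49,13] → █
    (2,3)@(5, 7): e=[16,31,19] → █
    (4,3)@(9, 7): e=[40,-5,31] → ·
    (1,4)@(3, 9): e=[32,29,5] → █
    (3,4)@(7, 9): e=[56,-7,17] → ·
    (1,5)@(3, 11): e=[60,9,-3] → ·
    (2,5)@(5, 11): e=[72,-9,3] → ·
  covered (7 px):
    · · · · · · · · ·
    · · · · · · · · ·
    · · · █ █ · · · ·
    · █ █ █ · · · · ·
    · █ █ · · · · · ·
    · · · · · · · · ·
    · · · · · · · · ·

Final: 46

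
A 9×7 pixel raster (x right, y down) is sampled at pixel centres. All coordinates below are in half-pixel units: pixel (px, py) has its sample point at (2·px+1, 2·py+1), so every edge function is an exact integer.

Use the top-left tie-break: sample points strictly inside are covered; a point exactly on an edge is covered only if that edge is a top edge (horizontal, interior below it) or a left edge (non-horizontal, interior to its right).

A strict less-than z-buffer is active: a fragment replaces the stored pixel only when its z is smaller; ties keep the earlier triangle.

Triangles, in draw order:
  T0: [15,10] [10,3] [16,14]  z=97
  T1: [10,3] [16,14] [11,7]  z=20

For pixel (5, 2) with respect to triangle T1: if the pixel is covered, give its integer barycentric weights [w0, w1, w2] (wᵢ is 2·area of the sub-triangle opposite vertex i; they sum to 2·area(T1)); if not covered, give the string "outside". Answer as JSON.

T0:
  2·area = 13  (B↔C swapped to make it positive)
  edge (15, 10)→(16, 14): d=(1,4) right/bottom  bias=-1
  edge (16, 14)→(10, 3): d=(-6,-11) top-left  bias=+0
  edge (10, 3)→(15, 10): d=(5,7) right/bottom  bias=-1
    (7,5)@(15, 11): e=[1,7,5] → █
    (8,5)@(17, 11): e=[-7,29,-9] → ·
    (7,6)@(15, 13): e=[3,-5,15] → ·
  covered (1 px):
    · · · · · · · · ·
    · · · · · · · · ·
    · · · · · · · · ·
    · · · · · · · · ·
    · · · · · · · · ·
    · · · · · · · █ ·
    · · · · · · · · ·
T1:
  2·area = 13
  edge (10, 3)→(16, 14): d=(6,11) right/bottom  bias=-1
  edge (16, 14)→(11, 7): d=(-5,-7) top-left  bias=+0
  edge (11, 7)→(10, 3): d=(-1,-4) top-left  bias=+0
    (5,2)@(11, 5): e=[1,10,2] → █
    (6,2)@(13, 5): e=[-21,24,10] → ·
    (5,3)@(11, 7): e=[13,0,0] → █  [on edge]
    (6,3)@(13, 7): e=[-9,14,8] → ·
    (5,4)@(11, 9): e=[25,-10,-2] → ·
    (6,4)@(13, 9): e=[3,4,6] → █
    (7,4)@(15, 9): e=[-19,18,14] → ·
    (6,5)@(13, 11): e=[15,-6,4] → ·
  covered (3 px):
    · · · · · · · · ·
    · · · · · · · · ·
    · · · · · █ · · ·
    · · · · · █ · · ·
    · · · · · · █ · ·
    · · · · · · · · ·
    · · · · · · · · ·

Final: [10,2,1]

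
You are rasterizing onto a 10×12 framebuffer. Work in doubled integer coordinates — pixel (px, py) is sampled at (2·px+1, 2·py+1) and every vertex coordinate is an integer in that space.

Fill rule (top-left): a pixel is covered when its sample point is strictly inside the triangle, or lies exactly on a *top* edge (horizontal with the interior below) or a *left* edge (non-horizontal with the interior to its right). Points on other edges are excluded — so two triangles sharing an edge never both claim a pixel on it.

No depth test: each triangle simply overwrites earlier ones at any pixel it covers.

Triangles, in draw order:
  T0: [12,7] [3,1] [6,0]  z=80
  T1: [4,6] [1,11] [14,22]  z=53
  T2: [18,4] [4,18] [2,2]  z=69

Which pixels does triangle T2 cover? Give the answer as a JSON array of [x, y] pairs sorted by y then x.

T0:
  2·area = 27
  edge (12, 7)→(3, 1): d=(-9,-6) top-left  bias=+0
  edge (3, 1)→(6, 0): d=(3,-1) top-left  bias=+0
  edge (6, 0)→(12, 7): d=(6,7) right/bottom  bias=-1
    (1,0)@(3, 1): e=[0,0,27] → █  [on edge]
    (2,0)@(5, 1): e=[12,2,13] → █
    (3,0)@(7, 1): e=[24,4,-1] → ·
    (1,1)@(3, 3): e=[-18,6,39] → ·
    (2,1)@(5, 3): e=[-6,8,25] → ·
    (3,1)@(7, 3): e=[6,10,11] → █
    (4,1)@(9, 3): e=[18,12,-3] → ·
    (3,2)@(7, 5): e=[-12,16,23] → ·
    (4,2)@(9, 5): e=[0,18,9] → █  [on edge]
    (5,2)@(11, 5): e=[12,20,-5] → ·
    (4,3)@(9, 7): e=[-18,24,21] → ·
    (7,4)@(15, 9): e=[0,36,-9] → ·  [on edge]
  covered (4 px):
    · █ █ · · · · · · ·
    · · · █ · · · · · ·
    · · · · █ · · · · ·
    · · · · · · · · · ·
    · · · · · · · · · ·
    · · · · · · · · · ·
    · · · · · · · · · ·
    · · · · · · · · · ·
    · · · · · · · · · ·
    · · · · · · · · · ·
    · · · · · · · · · ·
    · · · · · · · · · ·
T1:
  2·area = 98  (B↔C swapped to make it positive)
  edge (4, 6)→(14, 22): d=(10,16) right/bottom  bias=-1
  edge (14, 22)→(1, 11): d=(-13,-11) top-left  bias=+0
  edge (1, 11)→(4, 6): d=(3,-5) top-left  bias=+0
    (3,0)@(7, 1): e=[-98,196,0] → ·  [on edge]
    (1,4)@(3, 9): e=[46,48,4] → █
    (2,4)@(5, 9): e=[14,70,14] → █
    (3,4)@(7, 9): e=[-18,92,24] → ·
    (0,5)@(1, 11): e=[98,0,0] → █  [on edge]
    (3,5)@(7, 11): e=[2,66,30] → █
    (4,5)@(9, 11): e=[-30,88,40] → ·
    (0,6)@(1, 13): e=[118,-26,6] → ·
    (1,6)@(3, 13): e=[86,-4,16] → ·
    (2,6)@(5, 13): e=[54,18,26] → █
    (4,6)@(9, 13): e=[-10,62,46] → ·
    (2,7)@(5, 15): e=[74,-8,32] → ·
  covered (13 px):
    · · · · · · · · · ·
    · · · · · · · · · ·
    · · · · · · · · · ·
    · · · · · · · · · ·
    · █ █ · · · · · · ·
    █ █ █ █ · · · · · ·
    · · █ █ · · · · · ·
    · · · █ █ · · · · ·
    · · · · █ · · · · ·
    · · · · · █ · · · ·
    · · · · · · █ · · ·
    · · · · · · · · · ·
T2:
  2·area = 252
  edge (18, 4)→(4, 18): d=(-14,14) right/bottom  bias=-1
  edge (4, 18)→(2, 2): d=(-2,-16) top-left  bias=+0
  edge (2, 2)→(18, 4): d=(16,2) right/bottom  bias=-1
    (1,1)@(3, 3): e=[224,14,14] → █
    (2,1)@(5, 3): e=[196,46,10] → █
    (3,1)@(7, 3): e=[168,78,6] → █
    (4,1)@(9, 3): e=[140,110,2] → █
    (5,1)@(11, 3): e=[112,142,-2] → ·
    (9,1)@(19, 3): e=[0,270,-18] → ·  [on edge]
    (1,2)@(3, 5): e=[196,10,46] → █
    (5,2)@(11, 5): e=[84,138,30] → █
    (6,2)@(13, 5): e=[56,170,26] → █
    (7,2)@(15, 5): e=[28,202,22] → █
    (8,2)@(17, 5): e=[0,234,18] → ·  [on edge]
    (1,3)@(3, 7): e=[168,6,78] → █
    (7,3)@(15, 7): e=[0,198,54] → ·  [on edge]
    (6,4)@(13, 9): e=[0,162,90] → ·  [on edge]
    (5,5)@(11, 11): e=[0,126,126] → ·  [on edge]
    (4,6)@(9, 13): e=[0,90,162] → ·  [on edge]
    (3,7)@(7, 15): e=[0,54,198] → ·  [on edge]
    (2,8)@(5, 17): e=[0,18,234] → ·  [on edge]
    (1,9)@(3, 19): e=[0,-18,270] → ·  [on edge]
    (0,10)@(1, 21): e=[0,-54,306] → ·  [on edge]
  covered (28 px):
    · · · · · · · · · ·
    · █ █ █ █ · · · · ·
    · █ █ █ █ █ █ █ · ·
    · █ █ █ █ █ █ · · ·
    · █ █ █ █ █ · · · ·
    · · █ █ █ · · · · ·
    · · █ █ · · · · · ·
    · · █ · · · · · · ·
    · · · · · · · · · ·
    · · · · · · · · · ·
    · · · · · · · · · ·
    · · · · · · · · · ·

Final: [[1,1],[2,1],[3,1],[4,1],[1,2],[2,2],[3,2],[4,2],[5,2],[6,2],[7,2],[1,3],[2,3],[3,3],[4,3],[5,3],[6,3],[1,4],[2,4],[3,4],[4,4],[5,4],[2,5],[3,5],[4,5],[2,6],[3,6],[2,7]]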